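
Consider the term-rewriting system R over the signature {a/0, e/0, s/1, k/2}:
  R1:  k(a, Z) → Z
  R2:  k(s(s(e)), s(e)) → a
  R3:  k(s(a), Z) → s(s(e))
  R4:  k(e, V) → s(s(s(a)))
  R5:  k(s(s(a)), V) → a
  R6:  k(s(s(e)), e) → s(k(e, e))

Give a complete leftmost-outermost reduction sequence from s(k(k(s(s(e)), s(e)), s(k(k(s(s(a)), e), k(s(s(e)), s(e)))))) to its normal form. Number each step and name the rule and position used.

1. s(k(k(s(s(e)), s(e)), s(k(k(s(s(a)), e), k(s(s(e)), s(e))))))  →  s(k(a, s(k(k(s(s(a)), e), k(s(s(e)), s(e))))))   [R2 at 1.1]
2. s(k(a, s(k(k(s(s(a)), e), k(s(s(e)), s(e))))))  →  s(s(k(k(s(s(a)), e), k(s(s(e)), s(e)))))   [R1 at 1]
3. s(s(k(k(s(s(a)), e), k(s(s(e)), s(e)))))  →  s(s(k(a, k(s(s(e)), s(e)))))   [R5 at 1.1.1]
4. s(s(k(a, k(s(s(e)), s(e)))))  →  s(s(k(s(s(e)), s(e))))   [R1 at 1.1]
5. s(s(k(s(s(e)), s(e))))  →  s(s(a))   [R2 at 1.1]

s(s(a))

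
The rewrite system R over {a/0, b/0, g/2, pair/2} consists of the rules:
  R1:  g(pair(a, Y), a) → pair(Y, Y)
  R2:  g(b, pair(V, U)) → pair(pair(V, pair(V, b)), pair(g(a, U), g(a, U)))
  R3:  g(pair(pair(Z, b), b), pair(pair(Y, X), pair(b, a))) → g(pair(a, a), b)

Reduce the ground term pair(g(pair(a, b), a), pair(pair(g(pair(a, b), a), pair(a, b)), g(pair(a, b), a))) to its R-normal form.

pair(pair(b, b), pair(pair(pair(b, b), pair(a, b)), pair(b, b)))

1. pair(g(pair(a, b), a), pair(pair(g(pair(a, b), a), pair(a, b)), g(pair(a, b), a)))  →  pair(pair(b, b), pair(pair(g(pair(a, b), a), pair(a, b)), g(pair(a, b), a)))   [R1 at 1]
2. pair(pair(b, b), pair(pair(g(pair(a, b), a), pair(a, b)), g(pair(a, b), a)))  →  pair(pair(b, b), pair(pair(pair(b, b), pair(a, b)), g(pair(a, b), a)))   [R1 at 2.1.1]
3. pair(pair(b, b), pair(pair(pair(b, b), pair(a, b)), g(pair(a, b), a)))  →  pair(pair(b, b), pair(pair(pair(b, b), pair(a, b)), pair(b, b)))   [R1 at 2.2]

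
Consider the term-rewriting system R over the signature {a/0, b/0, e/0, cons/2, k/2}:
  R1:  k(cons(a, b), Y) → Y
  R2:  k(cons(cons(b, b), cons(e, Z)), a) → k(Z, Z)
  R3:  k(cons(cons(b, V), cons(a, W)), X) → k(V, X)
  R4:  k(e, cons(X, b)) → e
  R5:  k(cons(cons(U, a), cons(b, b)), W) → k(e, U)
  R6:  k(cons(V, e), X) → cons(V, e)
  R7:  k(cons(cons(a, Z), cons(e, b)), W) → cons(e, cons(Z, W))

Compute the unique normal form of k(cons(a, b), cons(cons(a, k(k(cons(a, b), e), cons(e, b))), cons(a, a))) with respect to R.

cons(cons(a, e), cons(a, a))

1. k(cons(a, b), cons(cons(a, k(k(cons(a, b), e), cons(e, b))), cons(a, a)))  →  cons(cons(a, k(k(cons(a, b), e), cons(e, b))), cons(a, a))   [R1 at ε]
2. cons(cons(a, k(k(cons(a, b), e), cons(e, b))), cons(a, a))  →  cons(cons(a, k(e, cons(e, b))), cons(a, a))   [R1 at 1.2.1]
3. cons(cons(a, k(e, cons(e, b))), cons(a, a))  →  cons(cons(a, e), cons(a, a))   [R4 at 1.2]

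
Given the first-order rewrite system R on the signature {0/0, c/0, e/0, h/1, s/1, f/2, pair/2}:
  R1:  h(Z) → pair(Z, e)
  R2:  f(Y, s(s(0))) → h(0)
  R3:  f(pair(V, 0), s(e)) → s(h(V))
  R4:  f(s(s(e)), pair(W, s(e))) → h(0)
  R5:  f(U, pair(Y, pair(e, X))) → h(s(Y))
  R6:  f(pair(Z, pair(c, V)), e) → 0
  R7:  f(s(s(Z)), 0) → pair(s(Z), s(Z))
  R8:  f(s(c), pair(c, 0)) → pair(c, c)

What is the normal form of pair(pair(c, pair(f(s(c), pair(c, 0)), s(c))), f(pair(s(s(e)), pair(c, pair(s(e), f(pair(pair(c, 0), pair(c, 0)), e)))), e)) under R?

pair(pair(c, pair(pair(c, c), s(c))), 0)

1. pair(pair(c, pair(f(s(c), pair(c, 0)), s(c))), f(pair(s(s(e)), pair(c, pair(s(e), f(pair(pair(c, 0), pair(c, 0)), e)))), e))  →  pair(pair(c, pair(pair(c, c), s(c))), f(pair(s(s(e)), pair(c, pair(s(e), f(pair(pair(c, 0), pair(c, 0)), e)))), e))   [R8 at 1.2.1]
2. pair(pair(c, pair(pair(c, c), s(c))), f(pair(s(s(e)), pair(c, pair(s(e), f(pair(pair(c, 0), pair(c, 0)), e)))), e))  →  pair(pair(c, pair(pair(c, c), s(c))), 0)   [R6 at 2]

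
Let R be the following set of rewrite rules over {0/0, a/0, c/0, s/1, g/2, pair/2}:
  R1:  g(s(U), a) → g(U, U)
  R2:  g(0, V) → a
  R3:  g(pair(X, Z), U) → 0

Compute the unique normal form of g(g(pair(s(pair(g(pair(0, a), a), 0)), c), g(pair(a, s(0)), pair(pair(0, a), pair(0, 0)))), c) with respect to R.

1. g(g(pair(s(pair(g(pair(0, a), a), 0)), c), g(pair(a, s(0)), pair(pair(0, a), pair(0, 0)))), c)  →  g(0, c)   [R3 at 1]
2. g(0, c)  →  a   [R2 at ε]

a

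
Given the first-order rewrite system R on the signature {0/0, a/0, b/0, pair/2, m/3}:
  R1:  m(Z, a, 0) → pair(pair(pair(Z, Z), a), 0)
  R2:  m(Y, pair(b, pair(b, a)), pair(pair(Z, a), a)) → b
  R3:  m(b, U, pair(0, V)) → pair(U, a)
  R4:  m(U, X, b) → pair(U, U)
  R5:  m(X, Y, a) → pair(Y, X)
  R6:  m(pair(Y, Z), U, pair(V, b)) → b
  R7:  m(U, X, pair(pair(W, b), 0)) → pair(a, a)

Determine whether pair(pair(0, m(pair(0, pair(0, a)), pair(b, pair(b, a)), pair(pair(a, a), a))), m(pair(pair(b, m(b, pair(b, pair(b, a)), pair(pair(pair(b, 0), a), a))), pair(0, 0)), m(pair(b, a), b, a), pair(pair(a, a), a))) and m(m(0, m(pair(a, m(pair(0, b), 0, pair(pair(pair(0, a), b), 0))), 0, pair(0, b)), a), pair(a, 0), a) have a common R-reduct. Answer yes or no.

Reduce t₁ = pair(pair(0, m(pair(0, pair(0, a)), pair(b, pair(b, a)), pair(pair(a, a), a))), m(pair(pair(b, m(b, pair(b, pair(b, a)), pair(pair(pair(b, 0), a), a))), pair(0, 0)), m(pair(b, a), b, a), pair(pair(a, a), a))):
1. pair(pair(0, m(pair(0, pair(0, a)), pair(b, pair(b, a)), pair(pair(a, a), a))), m(pair(pair(b, m(b, pair(b, pair(b, a)), pair(pair(pair(b, 0), a), a))), pair(0, 0)), m(pair(b, a), b, a), pair(pair(a, a), a)))  →  pair(pair(0, b), m(pair(pair(b, m(b, pair(b, pair(b, a)), pair(pair(pair(b, 0), a), a))), pair(0, 0)), m(pair(b, a), b, a), pair(pair(a, a), a)))   [R2 at 1.2]
2. pair(pair(0, b), m(pair(pair(b, m(b, pair(b, pair(b, a)), pair(pair(pair(b, 0), a), a))), pair(0, 0)), m(pair(b, a), b, a), pair(pair(a, a), a)))  →  pair(pair(0, b), m(pair(pair(b, b), pair(0, 0)), m(pair(b, a), b, a), pair(pair(a, a), a)))   [R2 at 2.1.1.2]
3. pair(pair(0, b), m(pair(pair(b, b), pair(0, 0)), m(pair(b, a), b, a), pair(pair(a, a), a)))  →  pair(pair(0, b), m(pair(pair(b, b), pair(0, 0)), pair(b, pair(b, a)), pair(pair(a, a), a)))   [R5 at 2.2]
4. pair(pair(0, b), m(pair(pair(b, b), pair(0, 0)), pair(b, pair(b, a)), pair(pair(a, a), a)))  →  pair(pair(0, b), b)   [R2 at 2]

Reduce t₂ = m(m(0, m(pair(a, m(pair(0, b), 0, pair(pair(pair(0, a), b), 0))), 0, pair(0, b)), a), pair(a, 0), a):
1. m(m(0, m(pair(a, m(pair(0, b), 0, pair(pair(pair(0, a), b), 0))), 0, pair(0, b)), a), pair(a, 0), a)  →  pair(pair(a, 0), m(0, m(pair(a, m(pair(0, b), 0, pair(pair(pair(0, a), b), 0))), 0, pair(0, b)), a))   [R5 at ε]
2. pair(pair(a, 0), m(0, m(pair(a, m(pair(0, b), 0, pair(pair(pair(0, a), b), 0))), 0, pair(0, b)), a))  →  pair(pair(a, 0), pair(m(pair(a, m(pair(0, b), 0, pair(pair(pair(0, a), b), 0))), 0, pair(0, b)), 0))   [R5 at 2]
3. pair(pair(a, 0), pair(m(pair(a, m(pair(0, b), 0, pair(pair(pair(0, a), b), 0))), 0, pair(0, b)), 0))  →  pair(pair(a, 0), pair(b, 0))   [R6 at 2.1]

no — NF(t₁) = pair(pair(0, b), b), NF(t₂) = pair(pair(a, 0), pair(b, 0))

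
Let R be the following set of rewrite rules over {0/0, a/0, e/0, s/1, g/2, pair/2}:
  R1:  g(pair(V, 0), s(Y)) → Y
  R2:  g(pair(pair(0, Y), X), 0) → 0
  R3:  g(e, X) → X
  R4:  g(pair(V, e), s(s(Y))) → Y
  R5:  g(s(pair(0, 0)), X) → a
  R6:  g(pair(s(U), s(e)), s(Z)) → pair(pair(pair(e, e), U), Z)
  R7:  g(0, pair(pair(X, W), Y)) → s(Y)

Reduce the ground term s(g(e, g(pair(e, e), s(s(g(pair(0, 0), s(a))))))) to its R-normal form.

1. s(g(e, g(pair(e, e), s(s(g(pair(0, 0), s(a)))))))  →  s(g(pair(e, e), s(s(g(pair(0, 0), s(a))))))   [R3 at 1]
2. s(g(pair(e, e), s(s(g(pair(0, 0), s(a))))))  →  s(g(pair(0, 0), s(a)))   [R4 at 1]
3. s(g(pair(0, 0), s(a)))  →  s(a)   [R1 at 1]

s(a)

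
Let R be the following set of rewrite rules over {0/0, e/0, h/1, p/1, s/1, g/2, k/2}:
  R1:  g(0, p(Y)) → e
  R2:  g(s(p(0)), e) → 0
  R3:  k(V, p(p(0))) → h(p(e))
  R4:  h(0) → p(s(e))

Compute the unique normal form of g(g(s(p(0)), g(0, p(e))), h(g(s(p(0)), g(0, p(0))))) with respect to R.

e

1. g(g(s(p(0)), g(0, p(e))), h(g(s(p(0)), g(0, p(0)))))  →  g(g(s(p(0)), e), h(g(s(p(0)), g(0, p(0)))))   [R1 at 1.2]
2. g(g(s(p(0)), e), h(g(s(p(0)), g(0, p(0)))))  →  g(0, h(g(s(p(0)), g(0, p(0)))))   [R2 at 1]
3. g(0, h(g(s(p(0)), g(0, p(0)))))  →  g(0, h(g(s(p(0)), e)))   [R1 at 2.1.2]
4. g(0, h(g(s(p(0)), e)))  →  g(0, h(0))   [R2 at 2.1]
5. g(0, h(0))  →  g(0, p(s(e)))   [R4 at 2]
6. g(0, p(s(e)))  →  e   [R1 at ε]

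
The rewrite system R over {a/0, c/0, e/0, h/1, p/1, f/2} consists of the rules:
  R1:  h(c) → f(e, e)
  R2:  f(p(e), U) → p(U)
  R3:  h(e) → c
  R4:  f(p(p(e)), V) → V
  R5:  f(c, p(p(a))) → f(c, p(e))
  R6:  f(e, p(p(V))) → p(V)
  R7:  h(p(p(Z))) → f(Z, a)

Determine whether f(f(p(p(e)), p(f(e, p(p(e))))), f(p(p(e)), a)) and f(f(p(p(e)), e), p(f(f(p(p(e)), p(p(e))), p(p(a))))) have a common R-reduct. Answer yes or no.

no — NF(t₁) = a, NF(t₂) = p(p(a))

Reduce t₁ = f(f(p(p(e)), p(f(e, p(p(e))))), f(p(p(e)), a)):
1. f(f(p(p(e)), p(f(e, p(p(e))))), f(p(p(e)), a))  →  f(p(f(e, p(p(e)))), f(p(p(e)), a))   [R4 at 1]
2. f(p(f(e, p(p(e)))), f(p(p(e)), a))  →  f(p(p(e)), f(p(p(e)), a))   [R6 at 1.1]
3. f(p(p(e)), f(p(p(e)), a))  →  f(p(p(e)), a)   [R4 at ε]
4. f(p(p(e)), a)  →  a   [R4 at ε]

Reduce t₂ = f(f(p(p(e)), e), p(f(f(p(p(e)), p(p(e))), p(p(a))))):
1. f(f(p(p(e)), e), p(f(f(p(p(e)), p(p(e))), p(p(a)))))  →  f(e, p(f(f(p(p(e)), p(p(e))), p(p(a)))))   [R4 at 1]
2. f(e, p(f(f(p(p(e)), p(p(e))), p(p(a)))))  →  f(e, p(f(p(p(e)), p(p(a)))))   [R4 at 2.1.1]
3. f(e, p(f(p(p(e)), p(p(a)))))  →  f(e, p(p(p(a))))   [R4 at 2.1]
4. f(e, p(p(p(a))))  →  p(p(a))   [R6 at ε]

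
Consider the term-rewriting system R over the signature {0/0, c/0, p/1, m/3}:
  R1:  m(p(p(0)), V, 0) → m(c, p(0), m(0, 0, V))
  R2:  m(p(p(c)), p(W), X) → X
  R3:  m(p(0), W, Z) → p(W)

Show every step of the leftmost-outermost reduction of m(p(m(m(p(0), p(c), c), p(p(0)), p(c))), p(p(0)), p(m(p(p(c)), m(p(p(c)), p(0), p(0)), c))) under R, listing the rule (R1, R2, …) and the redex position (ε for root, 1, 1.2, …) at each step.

1. m(p(m(m(p(0), p(c), c), p(p(0)), p(c))), p(p(0)), p(m(p(p(c)), m(p(p(c)), p(0), p(0)), c)))  →  m(p(m(p(p(c)), p(p(0)), p(c))), p(p(0)), p(m(p(p(c)), m(p(p(c)), p(0), p(0)), c)))   [R3 at 1.1.1]
2. m(p(m(p(p(c)), p(p(0)), p(c))), p(p(0)), p(m(p(p(c)), m(p(p(c)), p(0), p(0)), c)))  →  m(p(p(c)), p(p(0)), p(m(p(p(c)), m(p(p(c)), p(0), p(0)), c)))   [R2 at 1.1]
3. m(p(p(c)), p(p(0)), p(m(p(p(c)), m(p(p(c)), p(0), p(0)), c)))  →  p(m(p(p(c)), m(p(p(c)), p(0), p(0)), c))   [R2 at ε]
4. p(m(p(p(c)), m(p(p(c)), p(0), p(0)), c))  →  p(m(p(p(c)), p(0), c))   [R2 at 1.2]
5. p(m(p(p(c)), p(0), c))  →  p(c)   [R2 at 1]

p(c)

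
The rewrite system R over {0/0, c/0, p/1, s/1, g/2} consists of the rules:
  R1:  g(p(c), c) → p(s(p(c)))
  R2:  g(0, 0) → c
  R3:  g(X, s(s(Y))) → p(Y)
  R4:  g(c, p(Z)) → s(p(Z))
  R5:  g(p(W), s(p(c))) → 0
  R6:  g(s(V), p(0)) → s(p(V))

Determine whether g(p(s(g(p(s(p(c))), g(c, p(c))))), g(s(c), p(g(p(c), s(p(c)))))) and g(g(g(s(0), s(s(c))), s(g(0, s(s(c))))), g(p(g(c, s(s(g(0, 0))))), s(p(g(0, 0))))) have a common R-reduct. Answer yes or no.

no — NF(t₁) = 0, NF(t₂) = c

Reduce t₁ = g(p(s(g(p(s(p(c))), g(c, p(c))))), g(s(c), p(g(p(c), s(p(c)))))):
1. g(p(s(g(p(s(p(c))), g(c, p(c))))), g(s(c), p(g(p(c), s(p(c))))))  →  g(p(s(g(p(s(p(c))), s(p(c))))), g(s(c), p(g(p(c), s(p(c))))))   [R4 at 1.1.1.2]
2. g(p(s(g(p(s(p(c))), s(p(c))))), g(s(c), p(g(p(c), s(p(c))))))  →  g(p(s(0)), g(s(c), p(g(p(c), s(p(c))))))   [R5 at 1.1.1]
3. g(p(s(0)), g(s(c), p(g(p(c), s(p(c))))))  →  g(p(s(0)), g(s(c), p(0)))   [R5 at 2.2.1]
4. g(p(s(0)), g(s(c), p(0)))  →  g(p(s(0)), s(p(c)))   [R6 at 2]
5. g(p(s(0)), s(p(c)))  →  0   [R5 at ε]

Reduce t₂ = g(g(g(s(0), s(s(c))), s(g(0, s(s(c))))), g(p(g(c, s(s(g(0, 0))))), s(p(g(0, 0))))):
1. g(g(g(s(0), s(s(c))), s(g(0, s(s(c))))), g(p(g(c, s(s(g(0, 0))))), s(p(g(0, 0)))))  →  g(g(p(c), s(g(0, s(s(c))))), g(p(g(c, s(s(g(0, 0))))), s(p(g(0, 0)))))   [R3 at 1.1]
2. g(g(p(c), s(g(0, s(s(c))))), g(p(g(c, s(s(g(0, 0))))), s(p(g(0, 0)))))  →  g(g(p(c), s(p(c))), g(p(g(c, s(s(g(0, 0))))), s(p(g(0, 0)))))   [R3 at 1.2.1]
3. g(g(p(c), s(p(c))), g(p(g(c, s(s(g(0, 0))))), s(p(g(0, 0)))))  →  g(0, g(p(g(c, s(s(g(0, 0))))), s(p(g(0, 0)))))   [R5 at 1]
4. g(0, g(p(g(c, s(s(g(0, 0))))), s(p(g(0, 0)))))  →  g(0, g(p(p(g(0, 0))), s(p(g(0, 0)))))   [R3 at 2.1.1]
5. g(0, g(p(p(g(0, 0))), s(p(g(0, 0)))))  →  g(0, g(p(p(c)), s(p(g(0, 0)))))   [R2 at 2.1.1.1]
6. g(0, g(p(p(c)), s(p(g(0, 0)))))  →  g(0, g(p(p(c)), s(p(c))))   [R2 at 2.2.1.1]
7. g(0, g(p(p(c)), s(p(c))))  →  g(0, 0)   [R5 at 2]
8. g(0, 0)  →  c   [R2 at ε]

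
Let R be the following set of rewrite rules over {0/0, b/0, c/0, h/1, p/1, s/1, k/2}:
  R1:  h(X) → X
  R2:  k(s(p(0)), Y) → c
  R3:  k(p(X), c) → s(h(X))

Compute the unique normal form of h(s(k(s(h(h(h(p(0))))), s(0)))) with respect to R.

1. h(s(k(s(h(h(h(p(0))))), s(0))))  →  s(k(s(h(h(h(p(0))))), s(0)))   [R1 at ε]
2. s(k(s(h(h(h(p(0))))), s(0)))  →  s(k(s(h(h(p(0)))), s(0)))   [R1 at 1.1.1]
3. s(k(s(h(h(p(0)))), s(0)))  →  s(k(s(h(p(0))), s(0)))   [R1 at 1.1.1]
4. s(k(s(h(p(0))), s(0)))  →  s(k(s(p(0)), s(0)))   [R1 at 1.1.1]
5. s(k(s(p(0)), s(0)))  →  s(c)   [R2 at 1]

s(c)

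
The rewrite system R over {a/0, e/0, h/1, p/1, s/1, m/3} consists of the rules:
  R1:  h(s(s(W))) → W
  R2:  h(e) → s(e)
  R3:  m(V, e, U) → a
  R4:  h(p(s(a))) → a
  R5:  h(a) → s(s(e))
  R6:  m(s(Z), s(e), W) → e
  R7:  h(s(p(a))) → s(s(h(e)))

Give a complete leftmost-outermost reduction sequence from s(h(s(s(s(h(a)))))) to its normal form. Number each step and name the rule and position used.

s(s(s(s(e))))

1. s(h(s(s(s(h(a))))))  →  s(s(h(a)))   [R1 at 1]
2. s(s(h(a)))  →  s(s(s(s(e))))   [R5 at 1.1]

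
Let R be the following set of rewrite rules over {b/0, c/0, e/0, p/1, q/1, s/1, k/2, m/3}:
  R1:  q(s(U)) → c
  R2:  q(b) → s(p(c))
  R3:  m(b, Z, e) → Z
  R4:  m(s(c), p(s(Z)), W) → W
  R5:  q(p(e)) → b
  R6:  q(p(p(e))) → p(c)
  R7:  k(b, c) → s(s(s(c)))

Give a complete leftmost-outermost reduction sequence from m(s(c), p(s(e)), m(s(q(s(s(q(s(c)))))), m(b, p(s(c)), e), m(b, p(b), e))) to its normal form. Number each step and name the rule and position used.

1. m(s(c), p(s(e)), m(s(q(s(s(q(s(c)))))), m(b, p(s(c)), e), m(b, p(b), e)))  →  m(s(q(s(s(q(s(c)))))), m(b, p(s(c)), e), m(b, p(b), e))   [R4 at ε]
2. m(s(q(s(s(q(s(c)))))), m(b, p(s(c)), e), m(b, p(b), e))  →  m(s(c), m(b, p(s(c)), e), m(b, p(b), e))   [R1 at 1.1]
3. m(s(c), m(b, p(s(c)), e), m(b, p(b), e))  →  m(s(c), p(s(c)), m(b, p(b), e))   [R3 at 2]
4. m(s(c), p(s(c)), m(b, p(b), e))  →  m(b, p(b), e)   [R4 at ε]
5. m(b, p(b), e)  →  p(b)   [R3 at ε]

p(b)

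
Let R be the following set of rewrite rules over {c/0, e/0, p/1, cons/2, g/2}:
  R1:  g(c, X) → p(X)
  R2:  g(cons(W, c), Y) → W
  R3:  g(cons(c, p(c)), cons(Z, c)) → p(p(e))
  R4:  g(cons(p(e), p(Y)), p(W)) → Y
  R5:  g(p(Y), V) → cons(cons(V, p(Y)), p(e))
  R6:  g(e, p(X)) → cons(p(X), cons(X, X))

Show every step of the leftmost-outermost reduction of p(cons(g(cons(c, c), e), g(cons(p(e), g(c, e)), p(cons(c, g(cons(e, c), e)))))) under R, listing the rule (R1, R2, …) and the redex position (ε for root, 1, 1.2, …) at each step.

1. p(cons(g(cons(c, c), e), g(cons(p(e), g(c, e)), p(cons(c, g(cons(e, c), e))))))  →  p(cons(c, g(cons(p(e), g(c, e)), p(cons(c, g(cons(e, c), e))))))   [R2 at 1.1]
2. p(cons(c, g(cons(p(e), g(c, e)), p(cons(c, g(cons(e, c), e))))))  →  p(cons(c, g(cons(p(e), p(e)), p(cons(c, g(cons(e, c), e))))))   [R1 at 1.2.1.2]
3. p(cons(c, g(cons(p(e), p(e)), p(cons(c, g(cons(e, c), e))))))  →  p(cons(c, e))   [R4 at 1.2]

p(cons(c, e))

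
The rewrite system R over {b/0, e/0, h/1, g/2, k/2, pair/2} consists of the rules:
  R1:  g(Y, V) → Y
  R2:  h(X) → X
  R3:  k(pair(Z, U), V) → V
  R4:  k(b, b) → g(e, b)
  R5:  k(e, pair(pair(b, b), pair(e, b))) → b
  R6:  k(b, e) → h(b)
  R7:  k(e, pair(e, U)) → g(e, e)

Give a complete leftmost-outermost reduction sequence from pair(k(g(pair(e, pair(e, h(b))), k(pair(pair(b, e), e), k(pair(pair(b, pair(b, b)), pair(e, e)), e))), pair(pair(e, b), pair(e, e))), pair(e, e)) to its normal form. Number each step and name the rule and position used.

1. pair(k(g(pair(e, pair(e, h(b))), k(pair(pair(b, e), e), k(pair(pair(b, pair(b, b)), pair(e, e)), e))), pair(pair(e, b), pair(e, e))), pair(e, e))  →  pair(k(pair(e, pair(e, h(b))), pair(pair(e, b), pair(e, e))), pair(e, e))   [R1 at 1.1]
2. pair(k(pair(e, pair(e, h(b))), pair(pair(e, b), pair(e, e))), pair(e, e))  →  pair(pair(pair(e, b), pair(e, e)), pair(e, e))   [R3 at 1]

pair(pair(pair(e, b), pair(e, e)), pair(e, e))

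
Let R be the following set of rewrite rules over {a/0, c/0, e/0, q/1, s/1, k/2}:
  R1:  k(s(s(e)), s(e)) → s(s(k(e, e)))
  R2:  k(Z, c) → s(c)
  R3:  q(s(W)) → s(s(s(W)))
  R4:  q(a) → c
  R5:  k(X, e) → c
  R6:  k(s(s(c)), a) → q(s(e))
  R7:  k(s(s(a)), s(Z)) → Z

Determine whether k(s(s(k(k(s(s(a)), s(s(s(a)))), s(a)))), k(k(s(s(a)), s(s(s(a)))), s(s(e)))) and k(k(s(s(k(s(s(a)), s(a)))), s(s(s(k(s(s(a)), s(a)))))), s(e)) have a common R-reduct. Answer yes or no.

Reduce t₁ = k(s(s(k(k(s(s(a)), s(s(s(a)))), s(a)))), k(k(s(s(a)), s(s(s(a)))), s(s(e)))):
1. k(s(s(k(k(s(s(a)), s(s(s(a)))), s(a)))), k(k(s(s(a)), s(s(s(a)))), s(s(e))))  →  k(s(s(k(s(s(a)), s(a)))), k(k(s(s(a)), s(s(s(a)))), s(s(e))))   [R7 at 1.1.1.1]
2. k(s(s(k(s(s(a)), s(a)))), k(k(s(s(a)), s(s(s(a)))), s(s(e))))  →  k(s(s(a)), k(k(s(s(a)), s(s(s(a)))), s(s(e))))   [R7 at 1.1.1]
3. k(s(s(a)), k(k(s(s(a)), s(s(s(a)))), s(s(e))))  →  k(s(s(a)), k(s(s(a)), s(s(e))))   [R7 at 2.1]
4. k(s(s(a)), k(s(s(a)), s(s(e))))  →  k(s(s(a)), s(e))   [R7 at 2]
5. k(s(s(a)), s(e))  →  e   [R7 at ε]

Reduce t₂ = k(k(s(s(k(s(s(a)), s(a)))), s(s(s(k(s(s(a)), s(a)))))), s(e)):
1. k(k(s(s(k(s(s(a)), s(a)))), s(s(s(k(s(s(a)), s(a)))))), s(e))  →  k(k(s(s(a)), s(s(s(k(s(s(a)), s(a)))))), s(e))   [R7 at 1.1.1.1]
2. k(k(s(s(a)), s(s(s(k(s(s(a)), s(a)))))), s(e))  →  k(s(s(k(s(s(a)), s(a)))), s(e))   [R7 at 1]
3. k(s(s(k(s(s(a)), s(a)))), s(e))  →  k(s(s(a)), s(e))   [R7 at 1.1.1]
4. k(s(s(a)), s(e))  →  e   [R7 at ε]

yes — NF(t₁) = e, NF(t₂) = e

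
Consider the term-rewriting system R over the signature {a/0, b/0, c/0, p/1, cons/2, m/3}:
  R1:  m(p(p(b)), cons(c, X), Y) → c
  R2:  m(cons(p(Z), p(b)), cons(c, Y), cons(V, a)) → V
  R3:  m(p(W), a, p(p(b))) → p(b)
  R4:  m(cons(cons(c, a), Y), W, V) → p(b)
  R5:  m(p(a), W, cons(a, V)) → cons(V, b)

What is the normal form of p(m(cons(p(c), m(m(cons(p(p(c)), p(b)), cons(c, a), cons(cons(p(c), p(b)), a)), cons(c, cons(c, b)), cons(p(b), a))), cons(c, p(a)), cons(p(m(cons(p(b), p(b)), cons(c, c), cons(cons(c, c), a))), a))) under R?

1. p(m(cons(p(c), m(m(cons(p(p(c)), p(b)), cons(c, a), cons(cons(p(c), p(b)), a)), cons(c, cons(c, b)), cons(p(b), a))), cons(c, p(a)), cons(p(m(cons(p(b), p(b)), cons(c, c), cons(cons(c, c), a))), a)))  →  p(m(cons(p(c), m(cons(p(c), p(b)), cons(c, cons(c, b)), cons(p(b), a))), cons(c, p(a)), cons(p(m(cons(p(b), p(b)), cons(c, c), cons(cons(c, c), a))), a)))   [R2 at 1.1.2.1]
2. p(m(cons(p(c), m(cons(p(c), p(b)), cons(c, cons(c, b)), cons(p(b), a))), cons(c, p(a)), cons(p(m(cons(p(b), p(b)), cons(c, c), cons(cons(c, c), a))), a)))  →  p(m(cons(p(c), p(b)), cons(c, p(a)), cons(p(m(cons(p(b), p(b)), cons(c, c), cons(cons(c, c), a))), a)))   [R2 at 1.1.2]
3. p(m(cons(p(c), p(b)), cons(c, p(a)), cons(p(m(cons(p(b), p(b)), cons(c, c), cons(cons(c, c), a))), a)))  →  p(p(m(cons(p(b), p(b)), cons(c, c), cons(cons(c, c), a))))   [R2 at 1]
4. p(p(m(cons(p(b), p(b)), cons(c, c), cons(cons(c, c), a))))  →  p(p(cons(c, c)))   [R2 at 1.1]

p(p(cons(c, c)))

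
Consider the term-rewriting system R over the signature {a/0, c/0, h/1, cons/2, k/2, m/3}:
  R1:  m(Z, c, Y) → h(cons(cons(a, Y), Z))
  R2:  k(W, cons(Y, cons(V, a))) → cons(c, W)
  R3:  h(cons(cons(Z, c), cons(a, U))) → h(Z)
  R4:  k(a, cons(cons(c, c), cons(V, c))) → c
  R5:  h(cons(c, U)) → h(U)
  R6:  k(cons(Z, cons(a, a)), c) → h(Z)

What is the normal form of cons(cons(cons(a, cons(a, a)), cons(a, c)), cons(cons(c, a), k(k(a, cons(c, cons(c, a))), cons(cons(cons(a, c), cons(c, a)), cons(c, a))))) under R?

1. cons(cons(cons(a, cons(a, a)), cons(a, c)), cons(cons(c, a), k(k(a, cons(c, cons(c, a))), cons(cons(cons(a, c), cons(c, a)), cons(c, a)))))  →  cons(cons(cons(a, cons(a, a)), cons(a, c)), cons(cons(c, a), cons(c, k(a, cons(c, cons(c, a))))))   [R2 at 2.2]
2. cons(cons(cons(a, cons(a, a)), cons(a, c)), cons(cons(c, a), cons(c, k(a, cons(c, cons(c, a))))))  →  cons(cons(cons(a, cons(a, a)), cons(a, c)), cons(cons(c, a), cons(c, cons(c, a))))   [R2 at 2.2.2]

cons(cons(cons(a, cons(a, a)), cons(a, c)), cons(cons(c, a), cons(c, cons(c, a))))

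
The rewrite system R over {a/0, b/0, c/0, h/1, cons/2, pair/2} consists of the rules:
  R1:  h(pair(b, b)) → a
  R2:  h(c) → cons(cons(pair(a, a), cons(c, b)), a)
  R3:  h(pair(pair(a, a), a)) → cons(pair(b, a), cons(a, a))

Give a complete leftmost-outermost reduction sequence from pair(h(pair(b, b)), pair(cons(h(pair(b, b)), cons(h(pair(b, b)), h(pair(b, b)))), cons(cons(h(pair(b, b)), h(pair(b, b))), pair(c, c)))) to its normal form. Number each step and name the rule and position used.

1. pair(h(pair(b, b)), pair(cons(h(pair(b, b)), cons(h(pair(b, b)), h(pair(b, b)))), cons(cons(h(pair(b, b)), h(pair(b, b))), pair(c, c))))  →  pair(a, pair(cons(h(pair(b, b)), cons(h(pair(b, b)), h(pair(b, b)))), cons(cons(h(pair(b, b)), h(pair(b, b))), pair(c, c))))   [R1 at 1]
2. pair(a, pair(cons(h(pair(b, b)), cons(h(pair(b, b)), h(pair(b, b)))), cons(cons(h(pair(b, b)), h(pair(b, b))), pair(c, c))))  →  pair(a, pair(cons(a, cons(h(pair(b, b)), h(pair(b, b)))), cons(cons(h(pair(b, b)), h(pair(b, b))), pair(c, c))))   [R1 at 2.1.1]
3. pair(a, pair(cons(a, cons(h(pair(b, b)), h(pair(b, b)))), cons(cons(h(pair(b, b)), h(pair(b, b))), pair(c, c))))  →  pair(a, pair(cons(a, cons(a, h(pair(b, b)))), cons(cons(h(pair(b, b)), h(pair(b, b))), pair(c, c))))   [R1 at 2.1.2.1]
4. pair(a, pair(cons(a, cons(a, h(pair(b, b)))), cons(cons(h(pair(b, b)), h(pair(b, b))), pair(c, c))))  →  pair(a, pair(cons(a, cons(a, a)), cons(cons(h(pair(b, b)), h(pair(b, b))), pair(c, c))))   [R1 at 2.1.2.2]
5. pair(a, pair(cons(a, cons(a, a)), cons(cons(h(pair(b, b)), h(pair(b, b))), pair(c, c))))  →  pair(a, pair(cons(a, cons(a, a)), cons(cons(a, h(pair(b, b))), pair(c, c))))   [R1 at 2.2.1.1]
6. pair(a, pair(cons(a, cons(a, a)), cons(cons(a, h(pair(b, b))), pair(c, c))))  →  pair(a, pair(cons(a, cons(a, a)), cons(cons(a, a), pair(c, c))))   [R1 at 2.2.1.2]

pair(a, pair(cons(a, cons(a, a)), cons(cons(a, a), pair(c, c))))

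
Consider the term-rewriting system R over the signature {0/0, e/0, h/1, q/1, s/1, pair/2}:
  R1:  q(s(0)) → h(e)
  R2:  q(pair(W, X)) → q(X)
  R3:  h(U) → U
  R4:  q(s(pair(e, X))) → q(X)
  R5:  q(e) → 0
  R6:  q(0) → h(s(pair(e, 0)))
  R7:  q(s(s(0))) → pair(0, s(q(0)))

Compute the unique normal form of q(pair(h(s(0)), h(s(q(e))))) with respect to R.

e

1. q(pair(h(s(0)), h(s(q(e)))))  →  q(h(s(q(e))))   [R2 at ε]
2. q(h(s(q(e))))  →  q(s(q(e)))   [R3 at 1]
3. q(s(q(e)))  →  q(s(0))   [R5 at 1.1]
4. q(s(0))  →  h(e)   [R1 at ε]
5. h(e)  →  e   [R3 at ε]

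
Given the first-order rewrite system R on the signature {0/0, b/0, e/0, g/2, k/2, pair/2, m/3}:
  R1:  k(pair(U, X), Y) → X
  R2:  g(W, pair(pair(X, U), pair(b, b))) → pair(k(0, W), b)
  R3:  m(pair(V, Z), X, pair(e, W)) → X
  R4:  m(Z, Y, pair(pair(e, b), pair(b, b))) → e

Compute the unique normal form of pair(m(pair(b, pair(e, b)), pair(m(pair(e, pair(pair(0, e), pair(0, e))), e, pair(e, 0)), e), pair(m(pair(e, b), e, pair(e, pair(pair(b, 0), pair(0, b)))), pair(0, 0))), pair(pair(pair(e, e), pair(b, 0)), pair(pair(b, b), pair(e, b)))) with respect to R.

pair(pair(e, e), pair(pair(pair(e, e), pair(b, 0)), pair(pair(b, b), pair(e, b))))

1. pair(m(pair(b, pair(e, b)), pair(m(pair(e, pair(pair(0, e), pair(0, e))), e, pair(e, 0)), e), pair(m(pair(e, b), e, pair(e, pair(pair(b, 0), pair(0, b)))), pair(0, 0))), pair(pair(pair(e, e), pair(b, 0)), pair(pair(b, b), pair(e, b))))  →  pair(m(pair(b, pair(e, b)), pair(e, e), pair(m(pair(e, b), e, pair(e, pair(pair(b, 0), pair(0, b)))), pair(0, 0))), pair(pair(pair(e, e), pair(b, 0)), pair(pair(b, b), pair(e, b))))   [R3 at 1.2.1]
2. pair(m(pair(b, pair(e, b)), pair(e, e), pair(m(pair(e, b), e, pair(e, pair(pair(b, 0), pair(0, b)))), pair(0, 0))), pair(pair(pair(e, e), pair(b, 0)), pair(pair(b, b), pair(e, b))))  →  pair(m(pair(b, pair(e, b)), pair(e, e), pair(e, pair(0, 0))), pair(pair(pair(e, e), pair(b, 0)), pair(pair(b, b), pair(e, b))))   [R3 at 1.3.1]
3. pair(m(pair(b, pair(e, b)), pair(e, e), pair(e, pair(0, 0))), pair(pair(pair(e, e), pair(b, 0)), pair(pair(b, b), pair(e, b))))  →  pair(pair(e, e), pair(pair(pair(e, e), pair(b, 0)), pair(pair(b, b), pair(e, b))))   [R3 at 1]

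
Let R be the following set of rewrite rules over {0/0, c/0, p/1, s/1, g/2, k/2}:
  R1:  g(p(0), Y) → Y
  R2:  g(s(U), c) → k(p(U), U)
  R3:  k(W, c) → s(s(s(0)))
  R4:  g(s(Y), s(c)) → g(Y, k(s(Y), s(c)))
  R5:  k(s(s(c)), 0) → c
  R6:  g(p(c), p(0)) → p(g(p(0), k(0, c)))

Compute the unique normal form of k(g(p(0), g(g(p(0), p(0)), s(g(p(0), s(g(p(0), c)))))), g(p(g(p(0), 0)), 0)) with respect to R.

1. k(g(p(0), g(g(p(0), p(0)), s(g(p(0), s(g(p(0), c)))))), g(p(g(p(0), 0)), 0))  →  k(g(g(p(0), p(0)), s(g(p(0), s(g(p(0), c))))), g(p(g(p(0), 0)), 0))   [R1 at 1]
2. k(g(g(p(0), p(0)), s(g(p(0), s(g(p(0), c))))), g(p(g(p(0), 0)), 0))  →  k(g(p(0), s(g(p(0), s(g(p(0), c))))), g(p(g(p(0), 0)), 0))   [R1 at 1.1]
3. k(g(p(0), s(g(p(0), s(g(p(0), c))))), g(p(g(p(0), 0)), 0))  →  k(s(g(p(0), s(g(p(0), c)))), g(p(g(p(0), 0)), 0))   [R1 at 1]
4. k(s(g(p(0), s(g(p(0), c)))), g(p(g(p(0), 0)), 0))  →  k(s(s(g(p(0), c))), g(p(g(p(0), 0)), 0))   [R1 at 1.1]
5. k(s(s(g(p(0), c))), g(p(g(p(0), 0)), 0))  →  k(s(s(c)), g(p(g(p(0), 0)), 0))   [R1 at 1.1.1]
6. k(s(s(c)), g(p(g(p(0), 0)), 0))  →  k(s(s(c)), g(p(0), 0))   [R1 at 2.1.1]
7. k(s(s(c)), g(p(0), 0))  →  k(s(s(c)), 0)   [R1 at 2]
8. k(s(s(c)), 0)  →  c   [R5 at ε]

c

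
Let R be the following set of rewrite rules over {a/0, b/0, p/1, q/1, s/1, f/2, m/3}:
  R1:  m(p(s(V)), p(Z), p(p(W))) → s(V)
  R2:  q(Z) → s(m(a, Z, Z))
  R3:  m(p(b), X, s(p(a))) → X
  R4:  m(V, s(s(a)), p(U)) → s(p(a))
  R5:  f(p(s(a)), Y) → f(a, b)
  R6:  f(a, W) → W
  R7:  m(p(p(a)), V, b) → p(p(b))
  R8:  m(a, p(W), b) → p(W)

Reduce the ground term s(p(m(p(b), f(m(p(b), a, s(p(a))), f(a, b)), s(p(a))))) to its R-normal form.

1. s(p(m(p(b), f(m(p(b), a, s(p(a))), f(a, b)), s(p(a)))))  →  s(p(f(m(p(b), a, s(p(a))), f(a, b))))   [R3 at 1.1]
2. s(p(f(m(p(b), a, s(p(a))), f(a, b))))  →  s(p(f(a, f(a, b))))   [R3 at 1.1.1]
3. s(p(f(a, f(a, b))))  →  s(p(f(a, b)))   [R6 at 1.1]
4. s(p(f(a, b)))  →  s(p(b))   [R6 at 1.1]

s(p(b))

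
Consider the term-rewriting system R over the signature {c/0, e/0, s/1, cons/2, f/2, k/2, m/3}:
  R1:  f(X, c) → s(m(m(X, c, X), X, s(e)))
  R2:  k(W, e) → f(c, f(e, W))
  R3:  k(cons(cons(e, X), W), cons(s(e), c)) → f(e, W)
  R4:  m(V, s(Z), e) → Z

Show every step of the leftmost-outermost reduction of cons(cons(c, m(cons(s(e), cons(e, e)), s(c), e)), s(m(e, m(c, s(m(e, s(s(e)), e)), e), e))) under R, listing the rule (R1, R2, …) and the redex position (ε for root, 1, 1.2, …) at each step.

cons(cons(c, c), s(e))

1. cons(cons(c, m(cons(s(e), cons(e, e)), s(c), e)), s(m(e, m(c, s(m(e, s(s(e)), e)), e), e)))  →  cons(cons(c, c), s(m(e, m(c, s(m(e, s(s(e)), e)), e), e)))   [R4 at 1.2]
2. cons(cons(c, c), s(m(e, m(c, s(m(e, s(s(e)), e)), e), e)))  →  cons(cons(c, c), s(m(e, m(e, s(s(e)), e), e)))   [R4 at 2.1.2]
3. cons(cons(c, c), s(m(e, m(e, s(s(e)), e), e)))  →  cons(cons(c, c), s(m(e, s(e), e)))   [R4 at 2.1.2]
4. cons(cons(c, c), s(m(e, s(e), e)))  →  cons(cons(c, c), s(e))   [R4 at 2.1]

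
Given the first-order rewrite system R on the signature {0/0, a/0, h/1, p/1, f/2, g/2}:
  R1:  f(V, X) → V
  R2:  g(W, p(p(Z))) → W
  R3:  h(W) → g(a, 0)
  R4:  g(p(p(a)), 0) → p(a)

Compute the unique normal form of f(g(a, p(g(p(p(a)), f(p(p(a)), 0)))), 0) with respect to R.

a

1. f(g(a, p(g(p(p(a)), f(p(p(a)), 0)))), 0)  →  g(a, p(g(p(p(a)), f(p(p(a)), 0))))   [R1 at ε]
2. g(a, p(g(p(p(a)), f(p(p(a)), 0))))  →  g(a, p(g(p(p(a)), p(p(a)))))   [R1 at 2.1.2]
3. g(a, p(g(p(p(a)), p(p(a)))))  →  g(a, p(p(p(a))))   [R2 at 2.1]
4. g(a, p(p(p(a))))  →  a   [R2 at ε]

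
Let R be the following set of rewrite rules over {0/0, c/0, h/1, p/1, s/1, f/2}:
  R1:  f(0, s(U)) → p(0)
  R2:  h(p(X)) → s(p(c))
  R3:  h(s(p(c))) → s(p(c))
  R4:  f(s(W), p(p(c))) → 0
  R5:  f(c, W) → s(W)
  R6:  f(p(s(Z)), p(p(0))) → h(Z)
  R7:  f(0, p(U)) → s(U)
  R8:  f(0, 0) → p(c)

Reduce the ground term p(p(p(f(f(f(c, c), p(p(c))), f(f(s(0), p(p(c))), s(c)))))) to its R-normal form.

p(p(p(s(0))))

1. p(p(p(f(f(f(c, c), p(p(c))), f(f(s(0), p(p(c))), s(c))))))  →  p(p(p(f(f(s(c), p(p(c))), f(f(s(0), p(p(c))), s(c))))))   [R5 at 1.1.1.1.1]
2. p(p(p(f(f(s(c), p(p(c))), f(f(s(0), p(p(c))), s(c))))))  →  p(p(p(f(0, f(f(s(0), p(p(c))), s(c))))))   [R4 at 1.1.1.1]
3. p(p(p(f(0, f(f(s(0), p(p(c))), s(c))))))  →  p(p(p(f(0, f(0, s(c))))))   [R4 at 1.1.1.2.1]
4. p(p(p(f(0, f(0, s(c))))))  →  p(p(p(f(0, p(0)))))   [R1 at 1.1.1.2]
5. p(p(p(f(0, p(0)))))  →  p(p(p(s(0))))   [R7 at 1.1.1]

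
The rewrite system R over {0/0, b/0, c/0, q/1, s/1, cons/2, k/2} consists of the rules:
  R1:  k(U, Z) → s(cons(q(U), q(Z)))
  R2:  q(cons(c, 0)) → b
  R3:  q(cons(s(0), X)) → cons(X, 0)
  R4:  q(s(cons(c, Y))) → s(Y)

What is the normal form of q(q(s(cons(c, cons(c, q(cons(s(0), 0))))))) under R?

s(cons(0, 0))

1. q(q(s(cons(c, cons(c, q(cons(s(0), 0)))))))  →  q(s(cons(c, q(cons(s(0), 0)))))   [R4 at 1]
2. q(s(cons(c, q(cons(s(0), 0)))))  →  s(q(cons(s(0), 0)))   [R4 at ε]
3. s(q(cons(s(0), 0)))  →  s(cons(0, 0))   [R3 at 1]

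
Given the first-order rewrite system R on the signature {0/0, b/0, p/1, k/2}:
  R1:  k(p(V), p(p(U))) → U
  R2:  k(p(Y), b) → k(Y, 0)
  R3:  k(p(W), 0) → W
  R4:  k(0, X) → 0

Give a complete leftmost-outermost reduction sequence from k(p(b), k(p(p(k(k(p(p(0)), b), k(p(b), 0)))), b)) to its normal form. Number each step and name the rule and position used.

b

1. k(p(b), k(p(p(k(k(p(p(0)), b), k(p(b), 0)))), b))  →  k(p(b), k(p(k(k(p(p(0)), b), k(p(b), 0))), 0))   [R2 at 2]
2. k(p(b), k(p(k(k(p(p(0)), b), k(p(b), 0))), 0))  →  k(p(b), k(k(p(p(0)), b), k(p(b), 0)))   [R3 at 2]
3. k(p(b), k(k(p(p(0)), b), k(p(b), 0)))  →  k(p(b), k(k(p(0), 0), k(p(b), 0)))   [R2 at 2.1]
4. k(p(b), k(k(p(0), 0), k(p(b), 0)))  →  k(p(b), k(0, k(p(b), 0)))   [R3 at 2.1]
5. k(p(b), k(0, k(p(b), 0)))  →  k(p(b), 0)   [R4 at 2]
6. k(p(b), 0)  →  b   [R3 at ε]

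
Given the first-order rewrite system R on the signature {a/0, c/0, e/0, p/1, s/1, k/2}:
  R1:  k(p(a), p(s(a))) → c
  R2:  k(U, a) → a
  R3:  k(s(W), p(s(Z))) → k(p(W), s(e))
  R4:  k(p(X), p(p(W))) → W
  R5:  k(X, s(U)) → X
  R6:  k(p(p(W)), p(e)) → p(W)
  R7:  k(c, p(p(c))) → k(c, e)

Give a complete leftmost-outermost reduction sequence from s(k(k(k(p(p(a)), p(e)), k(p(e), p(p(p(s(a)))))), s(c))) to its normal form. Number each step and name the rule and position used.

s(c)

1. s(k(k(k(p(p(a)), p(e)), k(p(e), p(p(p(s(a)))))), s(c)))  →  s(k(k(p(p(a)), p(e)), k(p(e), p(p(p(s(a)))))))   [R5 at 1]
2. s(k(k(p(p(a)), p(e)), k(p(e), p(p(p(s(a)))))))  →  s(k(p(a), k(p(e), p(p(p(s(a)))))))   [R6 at 1.1]
3. s(k(p(a), k(p(e), p(p(p(s(a)))))))  →  s(k(p(a), p(s(a))))   [R4 at 1.2]
4. s(k(p(a), p(s(a))))  →  s(c)   [R1 at 1]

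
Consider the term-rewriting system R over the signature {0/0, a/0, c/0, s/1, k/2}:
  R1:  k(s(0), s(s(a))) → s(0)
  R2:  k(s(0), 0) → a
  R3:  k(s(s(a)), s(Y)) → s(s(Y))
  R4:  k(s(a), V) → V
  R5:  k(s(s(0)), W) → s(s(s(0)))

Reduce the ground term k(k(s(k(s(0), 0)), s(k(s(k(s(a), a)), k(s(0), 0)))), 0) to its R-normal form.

0

1. k(k(s(k(s(0), 0)), s(k(s(k(s(a), a)), k(s(0), 0)))), 0)  →  k(k(s(a), s(k(s(k(s(a), a)), k(s(0), 0)))), 0)   [R2 at 1.1.1]
2. k(k(s(a), s(k(s(k(s(a), a)), k(s(0), 0)))), 0)  →  k(s(k(s(k(s(a), a)), k(s(0), 0))), 0)   [R4 at 1]
3. k(s(k(s(k(s(a), a)), k(s(0), 0))), 0)  →  k(s(k(s(a), k(s(0), 0))), 0)   [R4 at 1.1.1.1]
4. k(s(k(s(a), k(s(0), 0))), 0)  →  k(s(k(s(0), 0)), 0)   [R4 at 1.1]
5. k(s(k(s(0), 0)), 0)  →  k(s(a), 0)   [R2 at 1.1]
6. k(s(a), 0)  →  0   [R4 at ε]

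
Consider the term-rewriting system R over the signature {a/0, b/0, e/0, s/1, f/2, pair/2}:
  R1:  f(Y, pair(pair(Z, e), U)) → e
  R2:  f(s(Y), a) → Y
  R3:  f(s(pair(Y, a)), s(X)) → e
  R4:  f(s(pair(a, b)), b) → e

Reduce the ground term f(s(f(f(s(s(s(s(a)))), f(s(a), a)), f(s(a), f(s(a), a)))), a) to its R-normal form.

s(s(a))

1. f(s(f(f(s(s(s(s(a)))), f(s(a), a)), f(s(a), f(s(a), a)))), a)  →  f(f(s(s(s(s(a)))), f(s(a), a)), f(s(a), f(s(a), a)))   [R2 at ε]
2. f(f(s(s(s(s(a)))), f(s(a), a)), f(s(a), f(s(a), a)))  →  f(f(s(s(s(s(a)))), a), f(s(a), f(s(a), a)))   [R2 at 1.2]
3. f(f(s(s(s(s(a)))), a), f(s(a), f(s(a), a)))  →  f(s(s(s(a))), f(s(a), f(s(a), a)))   [R2 at 1]
4. f(s(s(s(a))), f(s(a), f(s(a), a)))  →  f(s(s(s(a))), f(s(a), a))   [R2 at 2.2]
5. f(s(s(s(a))), f(s(a), a))  →  f(s(s(s(a))), a)   [R2 at 2]
6. f(s(s(s(a))), a)  →  s(s(a))   [R2 at ε]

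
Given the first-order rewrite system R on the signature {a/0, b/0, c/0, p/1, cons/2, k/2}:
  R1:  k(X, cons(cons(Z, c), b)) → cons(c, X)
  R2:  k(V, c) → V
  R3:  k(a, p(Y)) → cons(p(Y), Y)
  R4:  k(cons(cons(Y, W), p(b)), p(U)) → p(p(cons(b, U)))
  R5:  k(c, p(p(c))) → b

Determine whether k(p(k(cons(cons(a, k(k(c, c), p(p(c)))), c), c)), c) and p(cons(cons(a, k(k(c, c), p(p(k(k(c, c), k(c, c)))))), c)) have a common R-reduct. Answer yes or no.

yes — NF(t₁) = p(cons(cons(a, b), c)), NF(t₂) = p(cons(cons(a, b), c))

Reduce t₁ = k(p(k(cons(cons(a, k(k(c, c), p(p(c)))), c), c)), c):
1. k(p(k(cons(cons(a, k(k(c, c), p(p(c)))), c), c)), c)  →  p(k(cons(cons(a, k(k(c, c), p(p(c)))), c), c))   [R2 at ε]
2. p(k(cons(cons(a, k(k(c, c), p(p(c)))), c), c))  →  p(cons(cons(a, k(k(c, c), p(p(c)))), c))   [R2 at 1]
3. p(cons(cons(a, k(k(c, c), p(p(c)))), c))  →  p(cons(cons(a, k(c, p(p(c)))), c))   [R2 at 1.1.2.1]
4. p(cons(cons(a, k(c, p(p(c)))), c))  →  p(cons(cons(a, b), c))   [R5 at 1.1.2]

Reduce t₂ = p(cons(cons(a, k(k(c, c), p(p(k(k(c, c), k(c, c)))))), c)):
1. p(cons(cons(a, k(k(c, c), p(p(k(k(c, c), k(c, c)))))), c))  →  p(cons(cons(a, k(c, p(p(k(k(c, c), k(c, c)))))), c))   [R2 at 1.1.2.1]
2. p(cons(cons(a, k(c, p(p(k(k(c, c), k(c, c)))))), c))  →  p(cons(cons(a, k(c, p(p(k(c, k(c, c)))))), c))   [R2 at 1.1.2.2.1.1.1]
3. p(cons(cons(a, k(c, p(p(k(c, k(c, c)))))), c))  →  p(cons(cons(a, k(c, p(p(k(c, c))))), c))   [R2 at 1.1.2.2.1.1.2]
4. p(cons(cons(a, k(c, p(p(k(c, c))))), c))  →  p(cons(cons(a, k(c, p(p(c)))), c))   [R2 at 1.1.2.2.1.1]
5. p(cons(cons(a, k(c, p(p(c)))), c))  →  p(cons(cons(a, b), c))   [R5 at 1.1.2]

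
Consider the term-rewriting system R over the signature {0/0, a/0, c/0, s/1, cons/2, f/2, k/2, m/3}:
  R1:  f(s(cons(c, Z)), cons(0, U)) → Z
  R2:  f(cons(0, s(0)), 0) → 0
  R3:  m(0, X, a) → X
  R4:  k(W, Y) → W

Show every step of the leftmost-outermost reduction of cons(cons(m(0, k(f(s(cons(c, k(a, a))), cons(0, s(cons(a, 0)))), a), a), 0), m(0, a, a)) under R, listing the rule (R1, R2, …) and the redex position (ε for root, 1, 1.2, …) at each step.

cons(cons(a, 0), a)

1. cons(cons(m(0, k(f(s(cons(c, k(a, a))), cons(0, s(cons(a, 0)))), a), a), 0), m(0, a, a))  →  cons(cons(k(f(s(cons(c, k(a, a))), cons(0, s(cons(a, 0)))), a), 0), m(0, a, a))   [R3 at 1.1]
2. cons(cons(k(f(s(cons(c, k(a, a))), cons(0, s(cons(a, 0)))), a), 0), m(0, a, a))  →  cons(cons(f(s(cons(c, k(a, a))), cons(0, s(cons(a, 0)))), 0), m(0, a, a))   [R4 at 1.1]
3. cons(cons(f(s(cons(c, k(a, a))), cons(0, s(cons(a, 0)))), 0), m(0, a, a))  →  cons(cons(k(a, a), 0), m(0, a, a))   [R1 at 1.1]
4. cons(cons(k(a, a), 0), m(0, a, a))  →  cons(cons(a, 0), m(0, a, a))   [R4 at 1.1]
5. cons(cons(a, 0), m(0, a, a))  →  cons(cons(a, 0), a)   [R3 at 2]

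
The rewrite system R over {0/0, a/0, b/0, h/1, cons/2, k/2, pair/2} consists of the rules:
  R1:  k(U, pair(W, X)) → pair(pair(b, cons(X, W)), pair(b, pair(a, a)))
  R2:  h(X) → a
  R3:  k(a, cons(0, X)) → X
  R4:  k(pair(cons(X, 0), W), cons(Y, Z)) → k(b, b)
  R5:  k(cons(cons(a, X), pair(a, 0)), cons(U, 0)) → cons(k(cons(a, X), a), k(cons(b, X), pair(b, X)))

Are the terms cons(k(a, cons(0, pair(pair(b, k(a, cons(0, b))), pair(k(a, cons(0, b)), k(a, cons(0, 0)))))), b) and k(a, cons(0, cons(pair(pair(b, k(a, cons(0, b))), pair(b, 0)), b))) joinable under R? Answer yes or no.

yes — NF(t₁) = cons(pair(pair(b, b), pair(b, 0)), b), NF(t₂) = cons(pair(pair(b, b), pair(b, 0)), b)

Reduce t₁ = cons(k(a, cons(0, pair(pair(b, k(a, cons(0, b))), pair(k(a, cons(0, b)), k(a, cons(0, 0)))))), b):
1. cons(k(a, cons(0, pair(pair(b, k(a, cons(0, b))), pair(k(a, cons(0, b)), k(a, cons(0, 0)))))), b)  →  cons(pair(pair(b, k(a, cons(0, b))), pair(k(a, cons(0, b)), k(a, cons(0, 0)))), b)   [R3 at 1]
2. cons(pair(pair(b, k(a, cons(0, b))), pair(k(a, cons(0, b)), k(a, cons(0, 0)))), b)  →  cons(pair(pair(b, b), pair(k(a, cons(0, b)), k(a, cons(0, 0)))), b)   [R3 at 1.1.2]
3. cons(pair(pair(b, b), pair(k(a, cons(0, b)), k(a, cons(0, 0)))), b)  →  cons(pair(pair(b, b), pair(b, k(a, cons(0, 0)))), b)   [R3 at 1.2.1]
4. cons(pair(pair(b, b), pair(b, k(a, cons(0, 0)))), b)  →  cons(pair(pair(b, b), pair(b, 0)), b)   [R3 at 1.2.2]

Reduce t₂ = k(a, cons(0, cons(pair(pair(b, k(a, cons(0, b))), pair(b, 0)), b))):
1. k(a, cons(0, cons(pair(pair(b, k(a, cons(0, b))), pair(b, 0)), b)))  →  cons(pair(pair(b, k(a, cons(0, b))), pair(b, 0)), b)   [R3 at ε]
2. cons(pair(pair(b, k(a, cons(0, b))), pair(b, 0)), b)  →  cons(pair(pair(b, b), pair(b, 0)), b)   [R3 at 1.1.2]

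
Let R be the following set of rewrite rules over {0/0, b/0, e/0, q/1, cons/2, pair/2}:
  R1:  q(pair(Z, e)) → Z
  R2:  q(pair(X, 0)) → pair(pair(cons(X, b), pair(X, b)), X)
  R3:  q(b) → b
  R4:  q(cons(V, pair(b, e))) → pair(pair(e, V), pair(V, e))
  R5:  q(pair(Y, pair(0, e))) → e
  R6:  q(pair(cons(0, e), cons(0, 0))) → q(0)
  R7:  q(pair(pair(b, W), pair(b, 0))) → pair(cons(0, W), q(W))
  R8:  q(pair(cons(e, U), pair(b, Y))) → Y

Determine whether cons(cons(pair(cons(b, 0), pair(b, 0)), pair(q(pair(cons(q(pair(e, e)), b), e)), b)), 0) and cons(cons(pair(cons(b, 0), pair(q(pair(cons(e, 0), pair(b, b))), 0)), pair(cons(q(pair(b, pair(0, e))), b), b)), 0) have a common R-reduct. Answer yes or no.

yes — NF(t₁) = cons(cons(pair(cons(b, 0), pair(b, 0)), pair(cons(e, b), b)), 0), NF(t₂) = cons(cons(pair(cons(b, 0), pair(b, 0)), pair(cons(e, b), b)), 0)

Reduce t₁ = cons(cons(pair(cons(b, 0), pair(b, 0)), pair(q(pair(cons(q(pair(e, e)), b), e)), b)), 0):
1. cons(cons(pair(cons(b, 0), pair(b, 0)), pair(q(pair(cons(q(pair(e, e)), b), e)), b)), 0)  →  cons(cons(pair(cons(b, 0), pair(b, 0)), pair(cons(q(pair(e, e)), b), b)), 0)   [R1 at 1.2.1]
2. cons(cons(pair(cons(b, 0), pair(b, 0)), pair(cons(q(pair(e, e)), b), b)), 0)  →  cons(cons(pair(cons(b, 0), pair(b, 0)), pair(cons(e, b), b)), 0)   [R1 at 1.2.1.1]

Reduce t₂ = cons(cons(pair(cons(b, 0), pair(q(pair(cons(e, 0), pair(b, b))), 0)), pair(cons(q(pair(b, pair(0, e))), b), b)), 0):
1. cons(cons(pair(cons(b, 0), pair(q(pair(cons(e, 0), pair(b, b))), 0)), pair(cons(q(pair(b, pair(0, e))), b), b)), 0)  →  cons(cons(pair(cons(b, 0), pair(b, 0)), pair(cons(q(pair(b, pair(0, e))), b), b)), 0)   [R8 at 1.1.2.1]
2. cons(cons(pair(cons(b, 0), pair(b, 0)), pair(cons(q(pair(b, pair(0, e))), b), b)), 0)  →  cons(cons(pair(cons(b, 0), pair(b, 0)), pair(cons(e, b), b)), 0)   [R5 at 1.2.1.1]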